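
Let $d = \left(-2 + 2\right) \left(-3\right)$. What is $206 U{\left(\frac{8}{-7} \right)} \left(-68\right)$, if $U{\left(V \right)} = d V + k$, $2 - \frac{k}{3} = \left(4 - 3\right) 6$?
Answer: $168096$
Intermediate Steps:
$d = 0$ ($d = 0 \left(-3\right) = 0$)
$k = -12$ ($k = 6 - 3 \left(4 - 3\right) 6 = 6 - 3 \cdot 1 \cdot 6 = 6 - 18 = -12$)
$U{\left(V \right)} = -12$ ($U{\left(V \right)} = 0 V - 12 = 0 - 12 = -12$)
$206 U{\left(\frac{8}{-7} \right)} \left(-68\right) = 206 \left(-12\right) \left(-68\right) = \left(-2472\right) \left(-68\right) = 168096$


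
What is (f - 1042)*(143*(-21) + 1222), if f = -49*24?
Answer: 3950258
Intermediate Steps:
f = -1176
(f - 1042)*(143*(-21) + 1222) = (-1176 - 1042)*(143*(-21) + 1222) = -2218*(-3003 + 1222) = -2218*(-1781) = 3950258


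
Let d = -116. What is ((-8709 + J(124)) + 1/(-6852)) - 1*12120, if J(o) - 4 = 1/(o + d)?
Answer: -285384089/13704 ≈ -20825.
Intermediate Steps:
J(o) = 4 + 1/(-116 + o) (J(o) = 4 + 1/(o - 116) = 4 + 1/(-116 + o))
((-8709 + J(124)) + 1/(-6852)) - 1*12120 = ((-8709 + (-463 + 4*124)/(-116 + 124)) + 1/(-6852)) - 1*12120 = ((-8709 + (-463 + 496)/8) - 1/6852) - 12120 = ((-8709 + (⅛)*33) - 1/6852) - 12120 = ((-8709 + 33/8) - 1/6852) - 12120 = (-69639/8 - 1/6852) - 12120 = -119291609/13704 - 12120 = -285384089/13704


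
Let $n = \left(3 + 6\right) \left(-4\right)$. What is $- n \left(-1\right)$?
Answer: $-36$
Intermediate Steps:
$n = -36$ ($n = 9 \left(-4\right) = -36$)
$- n \left(-1\right) = \left(-1\right) \left(-36\right) \left(-1\right) = 36 \left(-1\right) = -36$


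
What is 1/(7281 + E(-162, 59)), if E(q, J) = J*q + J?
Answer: -1/2218 ≈ -0.00045086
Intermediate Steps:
E(q, J) = J + J*q
1/(7281 + E(-162, 59)) = 1/(7281 + 59*(1 - 162)) = 1/(7281 + 59*(-161)) = 1/(7281 - 9499) = 1/(-2218) = -1/2218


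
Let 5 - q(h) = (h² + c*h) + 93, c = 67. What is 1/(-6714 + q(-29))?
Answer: -1/5700 ≈ -0.00017544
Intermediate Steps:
q(h) = -88 - h² - 67*h (q(h) = 5 - ((h² + 67*h) + 93) = 5 - (93 + h² + 67*h) = 5 + (-93 - h² - 67*h) = -88 - h² - 67*h)
1/(-6714 + q(-29)) = 1/(-6714 + (-88 - 1*(-29)² - 67*(-29))) = 1/(-6714 + (-88 - 1*841 + 1943)) = 1/(-6714 + (-88 - 841 + 1943)) = 1/(-6714 + 1014) = 1/(-5700) = -1/5700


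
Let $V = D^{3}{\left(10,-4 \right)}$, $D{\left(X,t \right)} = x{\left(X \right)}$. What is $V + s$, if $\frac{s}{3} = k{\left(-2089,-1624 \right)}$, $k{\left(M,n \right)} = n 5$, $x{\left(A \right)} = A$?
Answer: $-23360$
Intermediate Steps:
$D{\left(X,t \right)} = X$
$k{\left(M,n \right)} = 5 n$
$V = 1000$ ($V = 10^{3} = 1000$)
$s = -24360$ ($s = 3 \cdot 5 \left(-1624\right) = 3 \left(-8120\right) = -24360$)
$V + s = 1000 - 24360 = -23360$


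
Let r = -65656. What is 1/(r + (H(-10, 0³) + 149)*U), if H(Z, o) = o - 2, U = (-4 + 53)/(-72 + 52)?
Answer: -20/1320323 ≈ -1.5148e-5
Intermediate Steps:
U = -49/20 (U = 49/(-20) = 49*(-1/20) = -49/20 ≈ -2.4500)
H(Z, o) = -2 + o
1/(r + (H(-10, 0³) + 149)*U) = 1/(-65656 + ((-2 + 0³) + 149)*(-49/20)) = 1/(-65656 + ((-2 + 0) + 149)*(-49/20)) = 1/(-65656 + (-2 + 149)*(-49/20)) = 1/(-65656 + 147*(-49/20)) = 1/(-65656 - 7203/20) = 1/(-1320323/20) = -20/1320323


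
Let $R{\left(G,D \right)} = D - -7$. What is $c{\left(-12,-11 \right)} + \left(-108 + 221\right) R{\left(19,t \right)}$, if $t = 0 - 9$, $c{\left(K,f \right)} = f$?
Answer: $-237$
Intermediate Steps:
$t = -9$
$R{\left(G,D \right)} = 7 + D$ ($R{\left(G,D \right)} = D + 7 = 7 + D$)
$c{\left(-12,-11 \right)} + \left(-108 + 221\right) R{\left(19,t \right)} = -11 + \left(-108 + 221\right) \left(7 - 9\right) = -11 + 113 \left(-2\right) = -11 - 226 = -237$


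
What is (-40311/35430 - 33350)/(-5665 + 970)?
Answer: 393876937/55447950 ≈ 7.1035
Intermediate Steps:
(-40311/35430 - 33350)/(-5665 + 970) = (-40311*1/35430 - 33350)/(-4695) = (-13437/11810 - 33350)*(-1/4695) = -393876937/11810*(-1/4695) = 393876937/55447950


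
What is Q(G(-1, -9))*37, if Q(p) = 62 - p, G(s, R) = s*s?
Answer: 2257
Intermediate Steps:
G(s, R) = s²
Q(G(-1, -9))*37 = (62 - 1*(-1)²)*37 = (62 - 1*1)*37 = (62 - 1)*37 = 61*37 = 2257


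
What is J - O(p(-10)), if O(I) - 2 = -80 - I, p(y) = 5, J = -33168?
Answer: -33085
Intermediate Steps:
O(I) = -78 - I (O(I) = 2 + (-80 - I) = -78 - I)
J - O(p(-10)) = -33168 - (-78 - 1*5) = -33168 - (-78 - 5) = -33168 - 1*(-83) = -33168 + 83 = -33085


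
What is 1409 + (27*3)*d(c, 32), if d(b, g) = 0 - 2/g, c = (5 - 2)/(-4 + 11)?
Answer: 22463/16 ≈ 1403.9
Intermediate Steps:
c = 3/7 ≈ 0.42857
d(b, g) = -2/g (d(b, g) = 0 - 2/g = -2/g)
1409 + (27*3)*d(c, 32) = 1409 + (27*3)*(-2/32) = 1409 + 81*(-2*1/32) = 1409 + 81*(-1/16) = 1409 - 81/16 = 22463/16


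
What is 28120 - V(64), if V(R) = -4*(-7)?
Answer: 28092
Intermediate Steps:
V(R) = 28
28120 - V(64) = 28120 - 1*28 = 28120 - 28 = 28092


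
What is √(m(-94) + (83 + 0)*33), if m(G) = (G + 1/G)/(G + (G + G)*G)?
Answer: √846311231557/17578 ≈ 52.335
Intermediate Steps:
m(G) = (G + 1/G)/(G + 2*G²) (m(G) = (G + 1/G)/(G + (2*G)*G) = (G + 1/G)/(G + 2*G²))
√(m(-94) + (83 + 0)*33) = √((1 + (-94)²)/((-94)²*(1 + 2*(-94))) + (83 + 0)*33) = √((1 + 8836)/(8836*(1 - 188)) + 83*33) = √((1/8836)*8837/(-187) + 2739) = √((1/8836)*(-1/187)*8837 + 2739) = √(-8837/1652332 + 2739) = √(4525728511/1652332) = √846311231557/17578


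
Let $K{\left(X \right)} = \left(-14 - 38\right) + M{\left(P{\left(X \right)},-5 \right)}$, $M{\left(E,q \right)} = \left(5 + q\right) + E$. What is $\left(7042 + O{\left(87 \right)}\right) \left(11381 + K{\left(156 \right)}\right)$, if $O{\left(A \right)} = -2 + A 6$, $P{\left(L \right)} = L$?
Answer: $86849570$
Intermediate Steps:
$M{\left(E,q \right)} = 5 + E + q$
$O{\left(A \right)} = -2 + 6 A$
$K{\left(X \right)} = -52 + X$ ($K{\left(X \right)} = \left(-14 - 38\right) + \left(5 + X - 5\right) = -52 + X$)
$\left(7042 + O{\left(87 \right)}\right) \left(11381 + K{\left(156 \right)}\right) = \left(7042 + \left(-2 + 6 \cdot 87\right)\right) \left(11381 + \left(-52 + 156\right)\right) = \left(7042 + \left(-2 + 522\right)\right) \left(11381 + 104\right) = \left(7042 + 520\right) 11485 = 7562 \cdot 11485 = 86849570$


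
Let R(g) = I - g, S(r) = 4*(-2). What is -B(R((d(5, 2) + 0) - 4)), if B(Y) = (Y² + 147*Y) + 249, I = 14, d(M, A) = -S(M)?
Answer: -1819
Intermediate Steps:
S(r) = -8
d(M, A) = 8 (d(M, A) = -1*(-8) = 8)
R(g) = 14 - g
B(Y) = 249 + Y² + 147*Y
-B(R((d(5, 2) + 0) - 4)) = -(249 + (14 - ((8 + 0) - 4))² + 147*(14 - ((8 + 0) - 4))) = -(249 + (14 - (8 - 4))² + 147*(14 - (8 - 4))) = -(249 + (14 - 1*4)² + 147*(14 - 1*4)) = -(249 + (14 - 4)² + 147*(14 - 4)) = -(249 + 10² + 147*10) = -(249 + 100 + 1470) = -1*1819 = -1819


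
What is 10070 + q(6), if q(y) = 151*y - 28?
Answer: 10948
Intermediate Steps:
q(y) = -28 + 151*y
10070 + q(6) = 10070 + (-28 + 151*6) = 10070 + (-28 + 906) = 10070 + 878 = 10948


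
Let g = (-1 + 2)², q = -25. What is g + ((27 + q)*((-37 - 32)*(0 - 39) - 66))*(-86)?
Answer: -451499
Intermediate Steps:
g = 1 (g = 1² = 1)
g + ((27 + q)*((-37 - 32)*(0 - 39) - 66))*(-86) = 1 + ((27 - 25)*((-37 - 32)*(0 - 39) - 66))*(-86) = 1 + (2*(-69*(-39) - 66))*(-86) = 1 + (2*(2691 - 66))*(-86) = 1 + (2*2625)*(-86) = 1 + 5250*(-86) = 1 - 451500 = -451499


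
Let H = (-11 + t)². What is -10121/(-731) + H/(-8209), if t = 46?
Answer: 82187814/6000779 ≈ 13.696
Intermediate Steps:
H = 1225 (H = (-11 + 46)² = 35² = 1225)
-10121/(-731) + H/(-8209) = -10121/(-731) + 1225/(-8209) = -10121*(-1/731) + 1225*(-1/8209) = 10121/731 - 1225/8209 = 82187814/6000779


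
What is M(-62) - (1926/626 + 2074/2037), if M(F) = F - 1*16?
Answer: -52342111/637581 ≈ -82.095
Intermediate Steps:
M(F) = -16 + F (M(F) = F - 16 = -16 + F)
M(-62) - (1926/626 + 2074/2037) = (-16 - 62) - (1926/626 + 2074/2037) = -78 - (1926*(1/626) + 2074*(1/2037)) = -78 - (963/313 + 2074/2037) = -78 - 1*2610793/637581 = -78 - 2610793/637581 = -52342111/637581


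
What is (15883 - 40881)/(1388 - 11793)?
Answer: 24998/10405 ≈ 2.4025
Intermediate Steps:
(15883 - 40881)/(1388 - 11793) = -24998/(-10405) = -24998*(-1/10405) = 24998/10405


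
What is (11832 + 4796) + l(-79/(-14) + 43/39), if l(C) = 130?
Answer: 16758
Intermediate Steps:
(11832 + 4796) + l(-79/(-14) + 43/39) = (11832 + 4796) + 130 = 16628 + 130 = 16758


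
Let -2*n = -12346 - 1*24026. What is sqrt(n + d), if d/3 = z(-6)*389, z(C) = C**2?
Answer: sqrt(60198) ≈ 245.35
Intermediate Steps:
n = 18186 (n = -(-12346 - 1*24026)/2 = -(-12346 - 24026)/2 = -1/2*(-36372) = 18186)
d = 42012 (d = 3*((-6)**2*389) = 3*(36*389) = 3*14004 = 42012)
sqrt(n + d) = sqrt(18186 + 42012) = sqrt(60198)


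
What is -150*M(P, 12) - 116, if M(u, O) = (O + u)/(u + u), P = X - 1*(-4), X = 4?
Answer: -607/2 ≈ -303.50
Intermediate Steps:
P = 8 (P = 4 - 1*(-4) = 4 + 4 = 8)
M(u, O) = (O + u)/(2*u) (M(u, O) = (O + u)/((2*u)) = (O + u)*(1/(2*u)) = (O + u)/(2*u))
-150*M(P, 12) - 116 = -75*(12 + 8)/8 - 116 = -75*20/8 - 116 = -150*5/4 - 116 = -375/2 - 116 = -607/2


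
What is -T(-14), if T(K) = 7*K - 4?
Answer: 102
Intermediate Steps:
T(K) = -4 + 7*K
-T(-14) = -(-4 + 7*(-14)) = -(-4 - 98) = -1*(-102) = 102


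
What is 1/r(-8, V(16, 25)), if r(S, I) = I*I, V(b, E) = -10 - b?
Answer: 1/676 ≈ 0.0014793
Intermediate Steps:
r(S, I) = I²
1/r(-8, V(16, 25)) = 1/((-10 - 1*16)²) = 1/((-10 - 16)²) = 1/((-26)²) = 1/676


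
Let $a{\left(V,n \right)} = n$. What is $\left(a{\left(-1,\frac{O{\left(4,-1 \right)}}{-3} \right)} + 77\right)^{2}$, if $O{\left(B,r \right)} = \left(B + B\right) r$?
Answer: $\frac{57121}{9} \approx 6346.8$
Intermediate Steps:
$O{\left(B,r \right)} = 2 B r$
$\left(a{\left(-1,\frac{O{\left(4,-1 \right)}}{-3} \right)} + 77\right)^{2} = \left(\frac{2 \cdot 4 \left(-1\right)}{-3} + 77\right)^{2} = \left(\left(-8\right) \left(- \frac{1}{3}\right) + 77\right)^{2} = \left(\frac{8}{3} + 77\right)^{2} = \left(\frac{239}{3}\right)^{2} = \frac{57121}{9}$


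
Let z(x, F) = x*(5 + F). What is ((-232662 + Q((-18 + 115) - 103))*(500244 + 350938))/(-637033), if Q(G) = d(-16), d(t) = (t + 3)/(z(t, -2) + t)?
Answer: 6337201074805/20385056 ≈ 3.1088e+5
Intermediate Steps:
d(t) = (3 + t)/(4*t) (d(t) = (t + 3)/(t*(5 - 2) + t) = (3 + t)/(t*3 + t) = (3 + t)/(3*t + t) = (3 + t)/((4*t)) = (3 + t)*(1/(4*t)) = (3 + t)/(4*t))
Q(G) = 13/64 (Q(G) = (1/4)*(3 - 16)/(-16) = (1/4)*(-1/16)*(-13) = 13/64)
((-232662 + Q((-18 + 115) - 103))*(500244 + 350938))/(-637033) = ((-232662 + 13/64)*(500244 + 350938))/(-637033) = -14890355/64*851182*(-1/637033) = -6337201074805/32*(-1/637033) = 6337201074805/20385056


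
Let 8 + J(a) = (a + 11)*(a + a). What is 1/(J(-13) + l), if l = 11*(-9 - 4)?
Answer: -1/99 ≈ -0.010101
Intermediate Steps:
l = -143 (l = 11*(-13) = -143)
J(a) = -8 + 2*a*(11 + a) (J(a) = -8 + (a + 11)*(a + a) = -8 + (11 + a)*(2*a) = -8 + 2*a*(11 + a))
1/(J(-13) + l) = 1/((-8 + 2*(-13)² + 22*(-13)) - 143) = 1/((-8 + 2*169 - 286) - 143) = 1/((-8 + 338 - 286) - 143) = 1/(44 - 143) = 1/(-99) = -1/99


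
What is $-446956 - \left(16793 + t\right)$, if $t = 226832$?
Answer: $-690581$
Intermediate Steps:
$-446956 - \left(16793 + t\right) = -446956 - \left(16793 + 226832\right) = -446956 - 243625 = -690581$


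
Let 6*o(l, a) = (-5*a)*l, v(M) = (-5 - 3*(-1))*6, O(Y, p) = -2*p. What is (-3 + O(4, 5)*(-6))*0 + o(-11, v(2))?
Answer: -110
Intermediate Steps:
v(M) = -12 (v(M) = (-5 + 3)*6 = -2*6 = -12)
o(l, a) = -5*a*l/6 (o(l, a) = ((-5*a)*l)/6 = (-5*a*l)/6 = -5*a*l/6)
(-3 + O(4, 5)*(-6))*0 + o(-11, v(2)) = (-3 - 2*5*(-6))*0 - ⅚*(-12)*(-11) = (-3 - 10*(-6))*0 - 110 = (-3 + 60)*0 - 110 = 57*0 - 110 = 0 - 110 = -110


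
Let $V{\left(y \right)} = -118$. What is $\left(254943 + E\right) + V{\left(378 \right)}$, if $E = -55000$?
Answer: $199825$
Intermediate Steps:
$\left(254943 + E\right) + V{\left(378 \right)} = \left(254943 - 55000\right) - 118 = 199943 - 118 = 199825$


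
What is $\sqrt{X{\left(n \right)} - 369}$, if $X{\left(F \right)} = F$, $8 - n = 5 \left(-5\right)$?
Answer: $4 i \sqrt{21} \approx 18.33 i$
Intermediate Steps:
$n = 33$ ($n = 8 - 5 \left(-5\right) = 8 - -25 = 8 + 25 = 33$)
$\sqrt{X{\left(n \right)} - 369} = \sqrt{33 - 369} = \sqrt{-336} = 4 i \sqrt{21}$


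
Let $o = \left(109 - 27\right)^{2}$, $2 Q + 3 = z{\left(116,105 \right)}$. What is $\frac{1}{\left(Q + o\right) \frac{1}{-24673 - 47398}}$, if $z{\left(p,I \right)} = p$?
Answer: $- \frac{144142}{13561} \approx -10.629$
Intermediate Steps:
$Q = \frac{113}{2}$ ($Q = - \frac{3}{2} + \frac{1}{2} \cdot 116 = - \frac{3}{2} + 58 = \frac{113}{2} \approx 56.5$)
$o = 6724$ ($o = 82^{2} = 6724$)
$\frac{1}{\left(Q + o\right) \frac{1}{-24673 - 47398}} = \frac{1}{\left(\frac{113}{2} + 6724\right) \frac{1}{-24673 - 47398}} = \frac{1}{\frac{13561}{2} \frac{1}{-72071}} = \frac{1}{\frac{13561}{2} \left(- \frac{1}{72071}\right)} = \frac{1}{- \frac{13561}{144142}} = - \frac{144142}{13561}$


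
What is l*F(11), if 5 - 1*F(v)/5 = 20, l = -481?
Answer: 36075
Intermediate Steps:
F(v) = -75 (F(v) = 25 - 5*20 = 25 - 100 = -75)
l*F(11) = -481*(-75) = 36075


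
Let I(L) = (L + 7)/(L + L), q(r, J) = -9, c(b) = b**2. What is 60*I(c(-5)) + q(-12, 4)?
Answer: 147/5 ≈ 29.400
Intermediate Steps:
I(L) = (7 + L)/(2*L) (I(L) = (7 + L)/((2*L)) = (7 + L)*(1/(2*L)) = (7 + L)/(2*L))
60*I(c(-5)) + q(-12, 4) = 60*((7 + (-5)**2)/(2*((-5)**2))) - 9 = 60*((1/2)*(7 + 25)/25) - 9 = 60*((1/2)*(1/25)*32) - 9 = 60*(16/25) - 9 = 192/5 - 9 = 147/5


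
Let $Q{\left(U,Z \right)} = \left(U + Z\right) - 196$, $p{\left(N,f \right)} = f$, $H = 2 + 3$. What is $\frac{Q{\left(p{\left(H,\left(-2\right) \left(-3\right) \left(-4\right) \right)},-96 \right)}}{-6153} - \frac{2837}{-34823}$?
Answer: $\frac{28460129}{214265919} \approx 0.13283$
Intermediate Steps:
$H = 5$
$Q{\left(U,Z \right)} = -196 + U + Z$
$\frac{Q{\left(p{\left(H,\left(-2\right) \left(-3\right) \left(-4\right) \right)},-96 \right)}}{-6153} - \frac{2837}{-34823} = \frac{-196 + \left(-2\right) \left(-3\right) \left(-4\right) - 96}{-6153} - \frac{2837}{-34823} = \left(-196 + 6 \left(-4\right) - 96\right) \left(- \frac{1}{6153}\right) - - \frac{2837}{34823} = \left(-196 - 24 - 96\right) \left(- \frac{1}{6153}\right) + \frac{2837}{34823} = \left(-316\right) \left(- \frac{1}{6153}\right) + \frac{2837}{34823} = \frac{316}{6153} + \frac{2837}{34823} = \frac{28460129}{214265919}$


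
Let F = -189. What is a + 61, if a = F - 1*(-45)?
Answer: -83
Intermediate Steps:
a = -144 (a = -189 - 1*(-45) = -189 + 45 = -144)
a + 61 = -144 + 61 = -83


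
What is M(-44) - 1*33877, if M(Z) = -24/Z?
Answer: -372641/11 ≈ -33876.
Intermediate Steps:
M(-44) - 1*33877 = -24/(-44) - 1*33877 = -24*(-1/44) - 33877 = 6/11 - 33877 = -372641/11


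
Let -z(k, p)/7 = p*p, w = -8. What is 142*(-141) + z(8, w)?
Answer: -20470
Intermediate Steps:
z(k, p) = -7*p**2 (z(k, p) = -7*p*p = -7*p**2)
142*(-141) + z(8, w) = 142*(-141) - 7*(-8)**2 = -20022 - 7*64 = -20022 - 448 = -20470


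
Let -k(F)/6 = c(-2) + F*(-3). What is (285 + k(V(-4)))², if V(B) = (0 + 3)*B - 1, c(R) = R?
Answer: 3969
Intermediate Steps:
V(B) = -1 + 3*B (V(B) = 3*B - 1 = -1 + 3*B)
k(F) = 12 + 18*F (k(F) = -6*(-2 + F*(-3)) = -6*(-2 - 3*F) = 12 + 18*F)
(285 + k(V(-4)))² = (285 + (12 + 18*(-1 + 3*(-4))))² = (285 + (12 + 18*(-1 - 12)))² = (285 + (12 + 18*(-13)))² = (285 + (12 - 234))² = (285 - 222)² = 63² = 3969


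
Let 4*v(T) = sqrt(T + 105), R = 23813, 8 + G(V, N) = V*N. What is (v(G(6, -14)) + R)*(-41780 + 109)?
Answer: -992311523 - 41671*sqrt(13)/4 ≈ -9.9235e+8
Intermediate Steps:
G(V, N) = -8 + N*V (G(V, N) = -8 + V*N = -8 + N*V)
v(T) = sqrt(105 + T)/4 (v(T) = sqrt(T + 105)/4 = sqrt(105 + T)/4)
(v(G(6, -14)) + R)*(-41780 + 109) = (sqrt(105 + (-8 - 14*6))/4 + 23813)*(-41780 + 109) = (sqrt(105 + (-8 - 84))/4 + 23813)*(-41671) = (sqrt(105 - 92)/4 + 23813)*(-41671) = (sqrt(13)/4 + 23813)*(-41671) = (23813 + sqrt(13)/4)*(-41671) = -992311523 - 41671*sqrt(13)/4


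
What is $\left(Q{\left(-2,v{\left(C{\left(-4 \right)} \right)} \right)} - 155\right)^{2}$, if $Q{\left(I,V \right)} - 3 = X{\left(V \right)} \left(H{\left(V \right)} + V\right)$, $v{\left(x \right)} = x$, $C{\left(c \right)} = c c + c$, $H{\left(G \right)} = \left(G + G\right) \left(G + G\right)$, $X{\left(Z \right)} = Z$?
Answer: $47665216$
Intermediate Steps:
$H{\left(G \right)} = 4 G^{2}$ ($H{\left(G \right)} = 2 G 2 G = 4 G^{2}$)
$C{\left(c \right)} = c + c^{2}$ ($C{\left(c \right)} = c^{2} + c = c + c^{2}$)
$Q{\left(I,V \right)} = 3 + V \left(V + 4 V^{2}\right)$ ($Q{\left(I,V \right)} = 3 + V \left(4 V^{2} + V\right) = 3 + V \left(V + 4 V^{2}\right)$)
$\left(Q{\left(-2,v{\left(C{\left(-4 \right)} \right)} \right)} - 155\right)^{2} = \left(\left(3 + \left(- 4 \left(1 - 4\right)\right)^{2} + 4 \left(- 4 \left(1 - 4\right)\right)^{3}\right) - 155\right)^{2} = \left(\left(3 + \left(\left(-4\right) \left(-3\right)\right)^{2} + 4 \left(\left(-4\right) \left(-3\right)\right)^{3}\right) - 155\right)^{2} = \left(\left(3 + 12^{2} + 4 \cdot 12^{3}\right) - 155\right)^{2} = \left(\left(3 + 144 + 4 \cdot 1728\right) - 155\right)^{2} = \left(\left(3 + 144 + 6912\right) - 155\right)^{2} = \left(7059 - 155\right)^{2} = 6904^{2} = 47665216$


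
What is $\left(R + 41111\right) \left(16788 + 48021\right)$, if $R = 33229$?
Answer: $4817901060$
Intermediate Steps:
$\left(R + 41111\right) \left(16788 + 48021\right) = \left(33229 + 41111\right) \left(16788 + 48021\right) = 74340 \cdot 64809 = 4817901060$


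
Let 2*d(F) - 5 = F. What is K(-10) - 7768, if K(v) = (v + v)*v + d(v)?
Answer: -15141/2 ≈ -7570.5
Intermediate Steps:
d(F) = 5/2 + F/2
K(v) = 5/2 + v/2 + 2*v² (K(v) = (v + v)*v + (5/2 + v/2) = (2*v)*v + (5/2 + v/2) = 2*v² + (5/2 + v/2) = 5/2 + v/2 + 2*v²)
K(-10) - 7768 = (5/2 + (½)*(-10) + 2*(-10)²) - 7768 = (5/2 - 5 + 2*100) - 7768 = (5/2 - 5 + 200) - 7768 = 395/2 - 7768 = -15141/2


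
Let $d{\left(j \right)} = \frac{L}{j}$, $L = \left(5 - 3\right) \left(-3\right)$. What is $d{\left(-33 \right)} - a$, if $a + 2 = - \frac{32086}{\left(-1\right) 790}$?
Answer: $- \frac{166993}{4345} \approx -38.433$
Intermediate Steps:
$L = -6$ ($L = 2 \left(-3\right) = -6$)
$d{\left(j \right)} = - \frac{6}{j}$
$a = \frac{15253}{395}$ ($a = -2 - \frac{32086}{\left(-1\right) 790} = -2 - \frac{32086}{-790} = -2 - - \frac{16043}{395} = -2 + \frac{16043}{395} = \frac{15253}{395} \approx 38.615$)
$d{\left(-33 \right)} - a = - \frac{6}{-33} - \frac{15253}{395} = \left(-6\right) \left(- \frac{1}{33}\right) - \frac{15253}{395} = \frac{2}{11} - \frac{15253}{395} = - \frac{166993}{4345}$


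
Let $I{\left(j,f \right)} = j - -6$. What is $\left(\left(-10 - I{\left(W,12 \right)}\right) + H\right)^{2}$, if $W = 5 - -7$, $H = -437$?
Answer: $216225$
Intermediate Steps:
$W = 12$ ($W = 5 + 7 = 12$)
$I{\left(j,f \right)} = 6 + j$ ($I{\left(j,f \right)} = j + 6 = 6 + j$)
$\left(\left(-10 - I{\left(W,12 \right)}\right) + H\right)^{2} = \left(\left(-10 - \left(6 + 12\right)\right) - 437\right)^{2} = \left(\left(-10 - 18\right) - 437\right)^{2} = \left(-28 - 437\right)^{2} = \left(-465\right)^{2} = 216225$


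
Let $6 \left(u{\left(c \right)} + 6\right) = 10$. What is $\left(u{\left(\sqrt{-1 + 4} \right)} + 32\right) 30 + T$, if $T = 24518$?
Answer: $25348$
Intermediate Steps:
$u{\left(c \right)} = - \frac{13}{3}$ ($u{\left(c \right)} = -6 + \frac{1}{6} \cdot 10 = -6 + \frac{5}{3} = - \frac{13}{3}$)
$\left(u{\left(\sqrt{-1 + 4} \right)} + 32\right) 30 + T = \left(- \frac{13}{3} + 32\right) 30 + 24518 = \frac{83}{3} \cdot 30 + 24518 = 830 + 24518 = 25348$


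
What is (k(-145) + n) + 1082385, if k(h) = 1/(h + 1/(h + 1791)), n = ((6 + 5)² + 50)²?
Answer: 265310664148/238669 ≈ 1.1116e+6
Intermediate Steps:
n = 29241 (n = (11² + 50)² = (121 + 50)² = 171² = 29241)
k(h) = 1/(h + 1/(1791 + h))
(k(-145) + n) + 1082385 = ((1791 - 145)/(1 + (-145)² + 1791*(-145)) + 29241) + 1082385 = (1646/(1 + 21025 - 259695) + 29241) + 1082385 = (1646/(-238669) + 29241) + 1082385 = (-1/238669*1646 + 29241) + 1082385 = (-1646/238669 + 29241) + 1082385 = 6978918583/238669 + 1082385 = 265310664148/238669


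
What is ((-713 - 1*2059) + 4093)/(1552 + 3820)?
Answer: 1321/5372 ≈ 0.24590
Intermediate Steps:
((-713 - 1*2059) + 4093)/(1552 + 3820) = ((-713 - 2059) + 4093)/5372 = (-2772 + 4093)*(1/5372) = 1321*(1/5372) = 1321/5372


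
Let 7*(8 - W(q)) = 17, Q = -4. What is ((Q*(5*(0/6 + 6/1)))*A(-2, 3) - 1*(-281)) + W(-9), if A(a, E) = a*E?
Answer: 7046/7 ≈ 1006.6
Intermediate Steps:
A(a, E) = E*a
W(q) = 39/7 (W(q) = 8 - ⅐*17 = 8 - 17/7 = 39/7)
((Q*(5*(0/6 + 6/1)))*A(-2, 3) - 1*(-281)) + W(-9) = ((-20*(0/6 + 6/1))*(3*(-2)) - 1*(-281)) + 39/7 = (-20*(0*(⅙) + 6*1)*(-6) + 281) + 39/7 = (-20*(0 + 6)*(-6) + 281) + 39/7 = (-20*6*(-6) + 281) + 39/7 = (-4*30*(-6) + 281) + 39/7 = (-120*(-6) + 281) + 39/7 = (720 + 281) + 39/7 = 1001 + 39/7 = 7046/7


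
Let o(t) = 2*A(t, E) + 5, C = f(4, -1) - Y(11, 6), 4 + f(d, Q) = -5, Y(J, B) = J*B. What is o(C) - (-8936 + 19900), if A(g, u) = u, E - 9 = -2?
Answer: -10945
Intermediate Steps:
Y(J, B) = B*J
f(d, Q) = -9 (f(d, Q) = -4 - 5 = -9)
E = 7 (E = 9 - 2 = 7)
C = -75 (C = -9 - 6*11 = -9 - 1*66 = -9 - 66 = -75)
o(t) = 19 (o(t) = 2*7 + 5 = 14 + 5 = 19)
o(C) - (-8936 + 19900) = 19 - (-8936 + 19900) = 19 - 1*10964 = 19 - 10964 = -10945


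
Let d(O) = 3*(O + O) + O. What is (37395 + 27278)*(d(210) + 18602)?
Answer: 1298116456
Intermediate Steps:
d(O) = 7*O (d(O) = 3*(2*O) + O = 6*O + O = 7*O)
(37395 + 27278)*(d(210) + 18602) = (37395 + 27278)*(7*210 + 18602) = 64673*(1470 + 18602) = 64673*20072 = 1298116456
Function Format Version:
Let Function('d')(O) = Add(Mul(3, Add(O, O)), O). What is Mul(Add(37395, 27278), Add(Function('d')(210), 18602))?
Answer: 1298116456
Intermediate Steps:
Function('d')(O) = Mul(7, O) (Function('d')(O) = Add(Mul(3, Mul(2, O)), O) = Add(Mul(6, O), O) = Mul(7, O))
Mul(Add(37395, 27278), Add(Function('d')(210), 18602)) = Mul(Add(37395, 27278), Add(Mul(7, 210), 18602)) = Mul(64673, Add(1470, 18602)) = Mul(64673, 20072) = 1298116456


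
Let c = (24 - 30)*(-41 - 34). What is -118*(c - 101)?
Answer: -41182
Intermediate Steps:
c = 450 (c = -6*(-75) = 450)
-118*(c - 101) = -118*(450 - 101) = -118*349 = -41182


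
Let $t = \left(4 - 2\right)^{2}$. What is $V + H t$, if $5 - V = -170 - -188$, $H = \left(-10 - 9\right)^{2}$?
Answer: $1431$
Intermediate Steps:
$t = 4$ ($t = 2^{2} = 4$)
$H = 361$ ($H = \left(-19\right)^{2} = 361$)
$V = -13$ ($V = 5 - \left(-170 - -188\right) = 5 - \left(-170 + 188\right) = 5 - 18 = -13$)
$V + H t = -13 + 361 \cdot 4 = -13 + 1444 = 1431$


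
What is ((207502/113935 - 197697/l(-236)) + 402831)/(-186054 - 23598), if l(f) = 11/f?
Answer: -5820671748377/262753706820 ≈ -22.153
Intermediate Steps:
((207502/113935 - 197697/l(-236)) + 402831)/(-186054 - 23598) = ((207502/113935 - 197697/(11/(-236))) + 402831)/(-186054 - 23598) = ((207502*(1/113935) - 197697/(11*(-1/236))) + 402831)/(-209652) = ((207502/113935 - 197697/(-11/236)) + 402831)*(-1/209652) = ((207502/113935 - 197697*(-236/11)) + 402831)*(-1/209652) = ((207502/113935 + 46656492/11) + 402831)*(-1/209652) = (5315809698542/1253285 + 402831)*(-1/209652) = (5820671748377/1253285)*(-1/209652) = -5820671748377/262753706820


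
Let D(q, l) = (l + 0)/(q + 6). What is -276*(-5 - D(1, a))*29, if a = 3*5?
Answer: 400200/7 ≈ 57171.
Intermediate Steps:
a = 15
D(q, l) = l/(6 + q)
-276*(-5 - D(1, a))*29 = -276*(-5 - 15/(6 + 1))*29 = -276*(-5 - 15/7)*29 = -276*(-50/7)*29 = (13800/7)*29 = 400200/7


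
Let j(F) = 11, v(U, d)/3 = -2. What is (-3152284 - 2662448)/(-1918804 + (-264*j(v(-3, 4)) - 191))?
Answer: 276892/91519 ≈ 3.0255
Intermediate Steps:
v(U, d) = -6 (v(U, d) = 3*(-2) = -6)
(-3152284 - 2662448)/(-1918804 + (-264*j(v(-3, 4)) - 191)) = (-3152284 - 2662448)/(-1918804 + (-264*11 - 191)) = -5814732/(-1918804 + (-2904 - 191)) = -5814732/(-1918804 - 3095) = -5814732/(-1921899) = -5814732*(-1/1921899) = 276892/91519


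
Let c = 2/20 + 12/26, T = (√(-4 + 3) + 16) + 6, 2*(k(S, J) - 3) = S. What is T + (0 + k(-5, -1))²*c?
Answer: 11513/520 + I ≈ 22.14 + 1.0*I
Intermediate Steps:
k(S, J) = 3 + S/2
T = 22 + I (T = (√(-1) + 16) + 6 = (I + 16) + 6 = (16 + I) + 6 = 22 + I ≈ 22.0 + 1.0*I)
c = 73/130 (c = 2*(1/20) + 12*(1/26) = ⅒ + 6/13 = 73/130 ≈ 0.56154)
T + (0 + k(-5, -1))²*c = (22 + I) + (0 + (3 + (½)*(-5)))²*(73/130) = (22 + I) + (0 + (3 - 5/2))²*(73/130) = (22 + I) + (0 + ½)²*(73/130) = (22 + I) + (½)²*(73/130) = (22 + I) + (¼)*(73/130) = (22 + I) + 73/520 = 11513/520 + I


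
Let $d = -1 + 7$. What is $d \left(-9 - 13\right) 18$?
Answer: $-2376$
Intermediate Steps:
$d = 6$
$d \left(-9 - 13\right) 18 = 6 \left(-9 - 13\right) 18 = 6 \left(\left(-22\right) 18\right) = 6 \left(-396\right) = -2376$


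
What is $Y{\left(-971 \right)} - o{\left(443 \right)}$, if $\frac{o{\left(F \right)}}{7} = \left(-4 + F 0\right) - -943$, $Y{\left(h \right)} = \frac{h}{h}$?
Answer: $-6572$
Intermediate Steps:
$Y{\left(h \right)} = 1$
$o{\left(F \right)} = 6573$ ($o{\left(F \right)} = 7 \left(\left(-4 + F 0\right) - -943\right) = 7 \left(\left(-4 + 0\right) + 943\right) = 7 \left(-4 + 943\right) = 7 \cdot 939 = 6573$)
$Y{\left(-971 \right)} - o{\left(443 \right)} = 1 - 6573 = -6572$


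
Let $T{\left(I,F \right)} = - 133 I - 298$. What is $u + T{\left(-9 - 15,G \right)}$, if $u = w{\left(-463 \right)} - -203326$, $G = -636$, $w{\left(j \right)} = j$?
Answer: $205757$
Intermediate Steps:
$T{\left(I,F \right)} = -298 - 133 I$
$u = 202863$ ($u = -463 - -203326 = -463 + 203326 = 202863$)
$u + T{\left(-9 - 15,G \right)} = 202863 - \left(298 + 133 \left(-9 - 15\right)\right) = 202863 - -2894 = 202863 + \left(-298 + 3192\right) = 202863 + 2894 = 205757$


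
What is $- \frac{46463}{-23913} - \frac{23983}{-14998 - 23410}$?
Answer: $\frac{2358056383}{918450504} \approx 2.5674$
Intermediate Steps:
$- \frac{46463}{-23913} - \frac{23983}{-14998 - 23410} = \left(-46463\right) \left(- \frac{1}{23913}\right) - \frac{23983}{-14998 - 23410} = \frac{46463}{23913} - \frac{23983}{-38408} = \frac{46463}{23913} - - \frac{23983}{38408} = \frac{46463}{23913} + \frac{23983}{38408} = \frac{2358056383}{918450504}$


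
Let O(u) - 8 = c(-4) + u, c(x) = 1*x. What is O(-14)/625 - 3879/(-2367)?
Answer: 53349/32875 ≈ 1.6228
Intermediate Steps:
c(x) = x
O(u) = 4 + u (O(u) = 8 + (-4 + u) = 4 + u)
O(-14)/625 - 3879/(-2367) = (4 - 14)/625 - 3879/(-2367) = -10*1/625 - 3879*(-1/2367) = -2/125 + 431/263 = 53349/32875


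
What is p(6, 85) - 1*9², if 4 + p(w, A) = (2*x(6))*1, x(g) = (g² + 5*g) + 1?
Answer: 49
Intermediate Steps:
x(g) = 1 + g² + 5*g
p(w, A) = 130 (p(w, A) = -4 + (2*(1 + 6² + 5*6))*1 = -4 + (2*(1 + 36 + 30))*1 = -4 + (2*67)*1 = -4 + 134*1 = -4 + 134 = 130)
p(6, 85) - 1*9² = 130 - 1*9² = 130 - 1*81 = 130 - 81 = 49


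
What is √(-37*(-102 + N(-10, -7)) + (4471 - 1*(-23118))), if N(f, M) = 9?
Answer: √31030 ≈ 176.15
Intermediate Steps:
√(-37*(-102 + N(-10, -7)) + (4471 - 1*(-23118))) = √(-37*(-102 + 9) + (4471 - 1*(-23118))) = √(-37*(-93) + (4471 + 23118)) = √(3441 + 27589) = √31030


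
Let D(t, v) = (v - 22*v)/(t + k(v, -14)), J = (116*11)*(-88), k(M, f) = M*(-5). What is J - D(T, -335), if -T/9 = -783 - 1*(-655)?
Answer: -317445211/2827 ≈ -1.1229e+5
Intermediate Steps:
k(M, f) = -5*M
T = 1152 (T = -9*(-783 - 1*(-655)) = -9*(-783 + 655) = -9*(-128) = 1152)
J = -112288 (J = 1276*(-88) = -112288)
D(t, v) = -21*v/(t - 5*v) (D(t, v) = (v - 22*v)/(t - 5*v) = (-21*v)/(t - 5*v) = -21*v/(t - 5*v))
J - D(T, -335) = -112288 - (-21)*(-335)/(1152 - 5*(-335)) = -112288 - (-21)*(-335)/(1152 + 1675) = -112288 - (-21)*(-335)/2827 = -112288 - 1*7035/2827 = -112288 - 7035/2827 = -317445211/2827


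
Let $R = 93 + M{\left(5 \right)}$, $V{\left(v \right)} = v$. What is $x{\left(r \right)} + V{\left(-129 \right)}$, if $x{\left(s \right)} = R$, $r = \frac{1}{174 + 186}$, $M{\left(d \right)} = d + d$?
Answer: $-26$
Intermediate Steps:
$M{\left(d \right)} = 2 d$
$r = \frac{1}{360} \approx 0.0027778$
$R = 103$ ($R = 93 + 2 \cdot 5 = 93 + 10 = 103$)
$x{\left(s \right)} = 103$
$x{\left(r \right)} + V{\left(-129 \right)} = 103 - 129 = -26$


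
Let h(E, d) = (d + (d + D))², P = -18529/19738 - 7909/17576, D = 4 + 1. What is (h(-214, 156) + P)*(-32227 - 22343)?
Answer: -475586670072450255/86728772 ≈ -5.4836e+9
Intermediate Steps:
D = 5
P = -240886773/173457544 (P = -18529*1/19738 - 7909*1/17576 = -18529/19738 - 7909/17576 = -240886773/173457544 ≈ -1.3887)
h(E, d) = (5 + 2*d)² (h(E, d) = (d + (d + 5))² = (d + (5 + d))² = (5 + 2*d)²)
(h(-214, 156) + P)*(-32227 - 22343) = ((5 + 2*156)² - 240886773/173457544)*(-32227 - 22343) = ((5 + 312)² - 240886773/173457544)*(-54570) = (317² - 240886773/173457544)*(-54570) = (100489 - 240886773/173457544)*(-54570) = (17430334252243/173457544)*(-54570) = -475586670072450255/86728772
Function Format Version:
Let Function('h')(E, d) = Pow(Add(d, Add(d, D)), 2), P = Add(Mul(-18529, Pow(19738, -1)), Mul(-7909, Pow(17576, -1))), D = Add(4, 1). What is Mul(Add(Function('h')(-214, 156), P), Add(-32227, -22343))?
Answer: Rational(-475586670072450255, 86728772) ≈ -5.4836e+9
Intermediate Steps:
D = 5
P = Rational(-240886773, 173457544) (P = Add(Mul(-18529, Rational(1, 19738)), Mul(-7909, Rational(1, 17576))) = Add(Rational(-18529, 19738), Rational(-7909, 17576)) = Rational(-240886773, 173457544) ≈ -1.3887)
Function('h')(E, d) = Pow(Add(5, Mul(2, d)), 2) (Function('h')(E, d) = Pow(Add(d, Add(d, 5)), 2) = Pow(Add(d, Add(5, d)), 2) = Pow(Add(5, Mul(2, d)), 2))
Mul(Add(Function('h')(-214, 156), P), Add(-32227, -22343)) = Mul(Add(Pow(Add(5, Mul(2, 156)), 2), Rational(-240886773, 173457544)), Add(-32227, -22343)) = Mul(Add(Pow(Add(5, 312), 2), Rational(-240886773, 173457544)), -54570) = Mul(Add(Pow(317, 2), Rational(-240886773, 173457544)), -54570) = Mul(Add(100489, Rational(-240886773, 173457544)), -54570) = Mul(Rational(17430334252243, 173457544), -54570) = Rational(-475586670072450255, 86728772)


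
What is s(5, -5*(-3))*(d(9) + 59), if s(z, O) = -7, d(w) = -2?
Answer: -399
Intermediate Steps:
s(5, -5*(-3))*(d(9) + 59) = -7*(-2 + 59) = -7*57 = -399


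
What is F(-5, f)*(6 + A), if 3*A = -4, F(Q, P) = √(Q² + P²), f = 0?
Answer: 70/3 ≈ 23.333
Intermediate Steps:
F(Q, P) = √(P² + Q²)
A = -4/3 (A = (⅓)*(-4) = -4/3 ≈ -1.3333)
F(-5, f)*(6 + A) = √(0² + (-5)²)*(6 - 4/3) = √(0 + 25)*(14/3) = √25*(14/3) = 5*(14/3) = 70/3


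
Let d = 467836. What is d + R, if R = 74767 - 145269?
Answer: 397334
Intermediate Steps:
R = -70502
d + R = 467836 - 70502 = 397334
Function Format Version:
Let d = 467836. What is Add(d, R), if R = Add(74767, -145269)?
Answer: 397334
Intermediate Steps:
R = -70502
Add(d, R) = Add(467836, -70502) = 397334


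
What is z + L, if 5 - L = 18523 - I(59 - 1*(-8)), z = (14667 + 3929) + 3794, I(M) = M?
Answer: 3939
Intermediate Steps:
z = 22390 (z = 18596 + 3794 = 22390)
L = -18451 (L = 5 - (18523 - (59 - 1*(-8))) = 5 - (18523 - (59 + 8)) = 5 - (18523 - 1*67) = 5 - (18523 - 67) = 5 - 1*18456 = 5 - 18456 = -18451)
z + L = 22390 - 18451 = 3939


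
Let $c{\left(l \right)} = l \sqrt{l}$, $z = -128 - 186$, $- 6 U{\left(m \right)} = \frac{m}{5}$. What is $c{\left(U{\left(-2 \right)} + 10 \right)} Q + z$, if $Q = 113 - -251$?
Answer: $-314 + \frac{54964 \sqrt{2265}}{225} \approx 11312.0$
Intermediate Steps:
$U{\left(m \right)} = - \frac{m}{30}$ ($U{\left(m \right)} = - \frac{m \frac{1}{5}}{6} = - \frac{\frac{1}{5} m}{6} = - \frac{m}{30}$)
$z = -314$ ($z = -128 - 186 = -314$)
$c{\left(l \right)} = l^{\frac{3}{2}}$
$Q = 364$ ($Q = 113 + 251 = 364$)
$c{\left(U{\left(-2 \right)} + 10 \right)} Q + z = \left(\left(- \frac{1}{30}\right) \left(-2\right) + 10\right)^{\frac{3}{2}} \cdot 364 - 314 = \left(\frac{1}{15} + 10\right)^{\frac{3}{2}} \cdot 364 - 314 = \left(\frac{151}{15}\right)^{\frac{3}{2}} \cdot 364 - 314 = \frac{151 \sqrt{2265}}{225} \cdot 364 - 314 = \frac{54964 \sqrt{2265}}{225} - 314 = -314 + \frac{54964 \sqrt{2265}}{225}$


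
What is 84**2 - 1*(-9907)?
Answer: 16963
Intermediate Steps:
84**2 - 1*(-9907) = 7056 + 9907 = 16963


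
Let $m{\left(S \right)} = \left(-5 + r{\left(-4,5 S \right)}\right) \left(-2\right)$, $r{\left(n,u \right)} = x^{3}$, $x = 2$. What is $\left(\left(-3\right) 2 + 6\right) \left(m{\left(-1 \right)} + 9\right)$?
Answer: $0$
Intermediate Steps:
$r{\left(n,u \right)} = 8$ ($r{\left(n,u \right)} = 2^{3} = 8$)
$m{\left(S \right)} = -6$ ($m{\left(S \right)} = \left(-5 + 8\right) \left(-2\right) = 3 \left(-2\right) = -6$)
$\left(\left(-3\right) 2 + 6\right) \left(m{\left(-1 \right)} + 9\right) = \left(\left(-3\right) 2 + 6\right) \left(-6 + 9\right) = \left(-6 + 6\right) 3 = 0 \cdot 3 = 0$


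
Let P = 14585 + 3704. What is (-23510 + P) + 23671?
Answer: 18450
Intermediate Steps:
P = 18289
(-23510 + P) + 23671 = (-23510 + 18289) + 23671 = -5221 + 23671 = 18450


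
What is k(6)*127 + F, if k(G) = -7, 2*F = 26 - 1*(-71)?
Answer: -1681/2 ≈ -840.50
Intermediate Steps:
F = 97/2 (F = (26 - 1*(-71))/2 = (26 + 71)/2 = (½)*97 = 97/2 ≈ 48.500)
k(6)*127 + F = -7*127 + 97/2 = -889 + 97/2 = -1681/2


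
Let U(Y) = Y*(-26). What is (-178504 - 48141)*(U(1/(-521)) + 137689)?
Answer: -16258604586775/521 ≈ -3.1207e+10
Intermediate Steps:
U(Y) = -26*Y
(-178504 - 48141)*(U(1/(-521)) + 137689) = (-178504 - 48141)*(-26/(-521) + 137689) = -226645*(-26*(-1/521) + 137689) = -226645*(26/521 + 137689) = -226645*71735995/521 = -16258604586775/521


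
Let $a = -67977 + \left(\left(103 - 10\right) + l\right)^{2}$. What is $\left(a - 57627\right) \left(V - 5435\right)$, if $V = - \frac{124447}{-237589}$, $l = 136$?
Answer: $\frac{94466000062184}{237589} \approx 3.976 \cdot 10^{8}$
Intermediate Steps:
$V = \frac{124447}{237589}$ ($V = \left(-124447\right) \left(- \frac{1}{237589}\right) = \frac{124447}{237589} \approx 0.52379$)
$a = -15536$ ($a = -67977 + \left(\left(103 - 10\right) + 136\right)^{2} = -67977 + \left(93 + 136\right)^{2} = -67977 + 229^{2} = -67977 + 52441 = -15536$)
$\left(a - 57627\right) \left(V - 5435\right) = \left(-15536 - 57627\right) \left(\frac{124447}{237589} - 5435\right) = \left(-73163\right) \left(- \frac{1291171768}{237589}\right) = \frac{94466000062184}{237589}$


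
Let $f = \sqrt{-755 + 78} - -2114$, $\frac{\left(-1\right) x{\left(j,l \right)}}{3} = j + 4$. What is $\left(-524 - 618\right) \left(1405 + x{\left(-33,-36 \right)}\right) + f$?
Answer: $-1701750 + i \sqrt{677} \approx -1.7018 \cdot 10^{6} + 26.019 i$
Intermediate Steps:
$x{\left(j,l \right)} = -12 - 3 j$ ($x{\left(j,l \right)} = - 3 \left(j + 4\right) = - 3 \left(4 + j\right) = -12 - 3 j$)
$f = 2114 + i \sqrt{677}$ ($f = \sqrt{-677} + 2114 = i \sqrt{677} + 2114 = 2114 + i \sqrt{677} \approx 2114.0 + 26.019 i$)
$\left(-524 - 618\right) \left(1405 + x{\left(-33,-36 \right)}\right) + f = \left(-524 - 618\right) \left(1405 - -87\right) + \left(2114 + i \sqrt{677}\right) = - 1142 \left(1405 + \left(-12 + 99\right)\right) + \left(2114 + i \sqrt{677}\right) = - 1142 \left(1405 + 87\right) + \left(2114 + i \sqrt{677}\right) = \left(-1142\right) 1492 + \left(2114 + i \sqrt{677}\right) = -1703864 + \left(2114 + i \sqrt{677}\right) = -1701750 + i \sqrt{677}$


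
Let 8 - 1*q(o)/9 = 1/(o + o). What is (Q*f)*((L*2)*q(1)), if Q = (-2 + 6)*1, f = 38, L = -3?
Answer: -61560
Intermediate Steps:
q(o) = 72 - 9/(2*o) (q(o) = 72 - 9/(o + o) = 72 - 9*1/(2*o) = 72 - 9/(2*o))
Q = 4 (Q = 4*1 = 4)
(Q*f)*((L*2)*q(1)) = (4*38)*((-3*2)*(72 - 9/2/1)) = 152*(-6*(72 - 9/2*1)) = 152*(-6*(72 - 9/2)) = 152*(-6*135/2) = 152*(-405) = -61560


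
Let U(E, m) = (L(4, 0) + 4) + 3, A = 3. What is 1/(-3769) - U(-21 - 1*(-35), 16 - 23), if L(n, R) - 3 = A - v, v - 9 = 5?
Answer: 3768/3769 ≈ 0.99973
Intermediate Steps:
v = 14 (v = 9 + 5 = 14)
L(n, R) = -8 (L(n, R) = 3 + (3 - 1*14) = 3 + (3 - 14) = 3 - 11 = -8)
U(E, m) = -1 (U(E, m) = (-8 + 4) + 3 = -4 + 3 = -1)
1/(-3769) - U(-21 - 1*(-35), 16 - 23) = 1/(-3769) - 1*(-1) = -1/3769 + 1 = 3768/3769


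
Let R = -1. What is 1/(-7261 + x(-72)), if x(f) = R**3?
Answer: -1/7262 ≈ -0.00013770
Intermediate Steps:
x(f) = -1 (x(f) = (-1)**3 = -1)
1/(-7261 + x(-72)) = 1/(-7261 - 1) = 1/(-7262) = -1/7262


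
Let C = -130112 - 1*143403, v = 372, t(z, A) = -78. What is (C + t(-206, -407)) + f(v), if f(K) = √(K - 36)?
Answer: -273593 + 4*√21 ≈ -2.7357e+5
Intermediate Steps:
C = -273515 (C = -130112 - 143403 = -273515)
f(K) = √(-36 + K)
(C + t(-206, -407)) + f(v) = (-273515 - 78) + √(-36 + 372) = -273593 + √336 = -273593 + 4*√21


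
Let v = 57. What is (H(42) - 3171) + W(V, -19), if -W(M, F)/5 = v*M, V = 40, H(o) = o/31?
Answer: -451659/31 ≈ -14570.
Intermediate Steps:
H(o) = o/31 (H(o) = o*(1/31) = o/31)
W(M, F) = -285*M
(H(42) - 3171) + W(V, -19) = ((1/31)*42 - 3171) - 285*40 = (42/31 - 3171) - 11400 = -98259/31 - 11400 = -451659/31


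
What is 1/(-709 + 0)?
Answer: -1/709 ≈ -0.0014104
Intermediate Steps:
1/(-709 + 0) = 1/(-709) = -1/709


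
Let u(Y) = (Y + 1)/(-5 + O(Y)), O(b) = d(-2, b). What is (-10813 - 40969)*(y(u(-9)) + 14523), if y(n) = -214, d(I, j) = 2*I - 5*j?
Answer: -740948638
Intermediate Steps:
d(I, j) = -5*j + 2*I
O(b) = -4 - 5*b (O(b) = -5*b + 2*(-2) = -5*b - 4 = -4 - 5*b)
u(Y) = (1 + Y)/(-9 - 5*Y) (u(Y) = (Y + 1)/(-5 + (-4 - 5*Y)) = (1 + Y)/(-9 - 5*Y))
(-10813 - 40969)*(y(u(-9)) + 14523) = (-10813 - 40969)*(-214 + 14523) = -51782*14309 = -740948638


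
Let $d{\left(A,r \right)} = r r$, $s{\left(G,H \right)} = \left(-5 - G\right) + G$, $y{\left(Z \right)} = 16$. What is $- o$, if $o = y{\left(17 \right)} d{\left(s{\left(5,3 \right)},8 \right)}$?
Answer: $-1024$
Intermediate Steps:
$s{\left(G,H \right)} = -5$
$d{\left(A,r \right)} = r^{2}$
$o = 1024$ ($o = 16 \cdot 8^{2} = 16 \cdot 64 = 1024$)
$- o = \left(-1\right) 1024 = -1024$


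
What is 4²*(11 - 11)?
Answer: 0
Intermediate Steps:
4²*(11 - 11) = 16*0 = 0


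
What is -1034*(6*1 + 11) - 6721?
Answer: -24299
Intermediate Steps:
-1034*(6*1 + 11) - 6721 = -1034*(6 + 11) - 6721 = -1034*17 - 6721 = -17578 - 6721 = -24299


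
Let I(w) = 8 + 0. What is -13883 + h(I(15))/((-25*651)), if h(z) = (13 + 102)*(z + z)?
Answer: -45189533/3255 ≈ -13883.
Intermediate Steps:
I(w) = 8
h(z) = 230*z (h(z) = 115*(2*z) = 230*z)
-13883 + h(I(15))/((-25*651)) = -13883 + (230*8)/((-25*651)) = -13883 + 1840/(-16275) = -13883 + 1840*(-1/16275) = -13883 - 368/3255 = -45189533/3255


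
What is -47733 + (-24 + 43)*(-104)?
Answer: -49709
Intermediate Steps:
-47733 + (-24 + 43)*(-104) = -47733 + 19*(-104) = -47733 - 1976 = -49709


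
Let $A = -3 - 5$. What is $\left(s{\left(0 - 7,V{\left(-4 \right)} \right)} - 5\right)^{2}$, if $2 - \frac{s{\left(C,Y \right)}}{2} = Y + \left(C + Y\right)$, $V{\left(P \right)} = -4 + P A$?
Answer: $9801$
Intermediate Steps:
$A = -8$
$V{\left(P \right)} = -4 - 8 P$ ($V{\left(P \right)} = -4 + P \left(-8\right) = -4 - 8 P$)
$s{\left(C,Y \right)} = 4 - 4 Y - 2 C$ ($s{\left(C,Y \right)} = 4 - 2 \left(Y + \left(C + Y\right)\right) = 4 - 2 \left(C + 2 Y\right) = 4 - \left(2 C + 4 Y\right) = 4 - 4 Y - 2 C$)
$\left(s{\left(0 - 7,V{\left(-4 \right)} \right)} - 5\right)^{2} = \left(\left(4 - 4 \left(-4 - -32\right) - 2 \left(0 - 7\right)\right) - 5\right)^{2} = \left(\left(4 - 4 \left(-4 + 32\right) - 2 \left(0 - 7\right)\right) - 5\right)^{2} = \left(\left(4 - 112 - -14\right) - 5\right)^{2} = \left(\left(4 - 112 + 14\right) - 5\right)^{2} = \left(-94 - 5\right)^{2} = \left(-99\right)^{2} = 9801$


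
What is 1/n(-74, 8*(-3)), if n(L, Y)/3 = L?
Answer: -1/222 ≈ -0.0045045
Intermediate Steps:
n(L, Y) = 3*L
1/n(-74, 8*(-3)) = 1/(3*(-74)) = 1/(-222) = -1/222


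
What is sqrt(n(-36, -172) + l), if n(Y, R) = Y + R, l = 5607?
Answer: sqrt(5399) ≈ 73.478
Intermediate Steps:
n(Y, R) = R + Y
sqrt(n(-36, -172) + l) = sqrt((-172 - 36) + 5607) = sqrt(-208 + 5607) = sqrt(5399)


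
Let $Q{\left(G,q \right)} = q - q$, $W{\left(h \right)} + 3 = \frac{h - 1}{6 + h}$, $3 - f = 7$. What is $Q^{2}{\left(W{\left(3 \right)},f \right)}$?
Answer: $0$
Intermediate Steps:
$f = -4$ ($f = 3 - 7 = -4$)
$W{\left(h \right)} = -3 + \frac{-1 + h}{6 + h}$ ($W{\left(h \right)} = -3 + \frac{h - 1}{6 + h} = -3 + \frac{-1 + h}{6 + h}$)
$Q{\left(G,q \right)} = 0$
$Q^{2}{\left(W{\left(3 \right)},f \right)} = 0^{2} = 0$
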